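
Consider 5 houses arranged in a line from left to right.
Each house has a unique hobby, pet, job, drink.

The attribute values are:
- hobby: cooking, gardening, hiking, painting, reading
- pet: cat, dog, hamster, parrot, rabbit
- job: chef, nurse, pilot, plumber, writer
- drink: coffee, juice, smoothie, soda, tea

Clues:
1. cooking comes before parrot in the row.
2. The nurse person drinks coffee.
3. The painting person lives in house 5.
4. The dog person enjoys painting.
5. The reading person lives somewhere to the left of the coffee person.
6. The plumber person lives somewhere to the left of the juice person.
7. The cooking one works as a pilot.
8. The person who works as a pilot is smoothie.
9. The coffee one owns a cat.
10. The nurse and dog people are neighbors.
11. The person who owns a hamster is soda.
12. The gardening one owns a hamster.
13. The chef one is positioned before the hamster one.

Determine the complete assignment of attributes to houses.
Solution:

House | Hobby | Pet | Job | Drink
---------------------------------
  1   | cooking | rabbit | pilot | smoothie
  2   | reading | parrot | chef | tea
  3   | gardening | hamster | plumber | soda
  4   | hiking | cat | nurse | coffee
  5   | painting | dog | writer | juice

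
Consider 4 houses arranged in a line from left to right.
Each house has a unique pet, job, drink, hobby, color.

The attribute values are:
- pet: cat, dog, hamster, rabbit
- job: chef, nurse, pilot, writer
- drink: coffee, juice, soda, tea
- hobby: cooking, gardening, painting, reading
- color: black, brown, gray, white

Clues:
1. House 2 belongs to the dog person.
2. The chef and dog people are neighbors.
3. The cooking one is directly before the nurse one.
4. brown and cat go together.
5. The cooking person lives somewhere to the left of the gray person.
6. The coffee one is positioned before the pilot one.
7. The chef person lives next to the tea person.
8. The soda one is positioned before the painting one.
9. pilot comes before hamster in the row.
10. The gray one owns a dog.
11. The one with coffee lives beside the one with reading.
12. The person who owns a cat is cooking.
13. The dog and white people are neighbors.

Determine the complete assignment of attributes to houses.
Solution:

House | Pet | Job | Drink | Hobby | Color
-----------------------------------------
  1   | cat | chef | coffee | cooking | brown
  2   | dog | nurse | tea | reading | gray
  3   | rabbit | pilot | soda | gardening | white
  4   | hamster | writer | juice | painting | black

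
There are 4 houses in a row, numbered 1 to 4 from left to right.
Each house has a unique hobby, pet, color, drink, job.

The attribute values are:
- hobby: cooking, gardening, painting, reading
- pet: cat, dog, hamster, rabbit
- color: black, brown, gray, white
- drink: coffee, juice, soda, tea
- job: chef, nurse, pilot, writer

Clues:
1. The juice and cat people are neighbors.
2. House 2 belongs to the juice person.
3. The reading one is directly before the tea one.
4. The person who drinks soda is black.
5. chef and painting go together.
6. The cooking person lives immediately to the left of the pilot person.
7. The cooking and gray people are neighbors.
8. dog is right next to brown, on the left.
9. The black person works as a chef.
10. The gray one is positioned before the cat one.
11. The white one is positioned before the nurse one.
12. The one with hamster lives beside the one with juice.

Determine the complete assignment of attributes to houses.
Solution:

House | Hobby | Pet | Color | Drink | Job
-----------------------------------------
  1   | cooking | hamster | white | coffee | writer
  2   | reading | dog | gray | juice | pilot
  3   | gardening | cat | brown | tea | nurse
  4   | painting | rabbit | black | soda | chef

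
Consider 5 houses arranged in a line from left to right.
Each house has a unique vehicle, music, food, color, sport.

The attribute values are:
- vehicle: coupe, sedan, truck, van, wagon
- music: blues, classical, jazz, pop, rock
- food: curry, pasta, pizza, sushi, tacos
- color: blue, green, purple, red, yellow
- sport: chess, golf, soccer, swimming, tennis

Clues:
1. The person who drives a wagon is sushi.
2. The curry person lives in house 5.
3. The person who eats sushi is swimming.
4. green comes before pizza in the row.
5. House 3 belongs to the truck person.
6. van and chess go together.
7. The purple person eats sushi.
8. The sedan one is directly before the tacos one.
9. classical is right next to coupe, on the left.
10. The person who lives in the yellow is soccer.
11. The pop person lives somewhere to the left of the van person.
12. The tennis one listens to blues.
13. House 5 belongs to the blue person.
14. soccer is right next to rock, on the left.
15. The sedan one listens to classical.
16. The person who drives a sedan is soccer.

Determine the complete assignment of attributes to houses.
Solution:

House | Vehicle | Music | Food | Color | Sport
----------------------------------------------
  1   | sedan | classical | pasta | yellow | soccer
  2   | coupe | rock | tacos | green | golf
  3   | truck | blues | pizza | red | tennis
  4   | wagon | pop | sushi | purple | swimming
  5   | van | jazz | curry | blue | chess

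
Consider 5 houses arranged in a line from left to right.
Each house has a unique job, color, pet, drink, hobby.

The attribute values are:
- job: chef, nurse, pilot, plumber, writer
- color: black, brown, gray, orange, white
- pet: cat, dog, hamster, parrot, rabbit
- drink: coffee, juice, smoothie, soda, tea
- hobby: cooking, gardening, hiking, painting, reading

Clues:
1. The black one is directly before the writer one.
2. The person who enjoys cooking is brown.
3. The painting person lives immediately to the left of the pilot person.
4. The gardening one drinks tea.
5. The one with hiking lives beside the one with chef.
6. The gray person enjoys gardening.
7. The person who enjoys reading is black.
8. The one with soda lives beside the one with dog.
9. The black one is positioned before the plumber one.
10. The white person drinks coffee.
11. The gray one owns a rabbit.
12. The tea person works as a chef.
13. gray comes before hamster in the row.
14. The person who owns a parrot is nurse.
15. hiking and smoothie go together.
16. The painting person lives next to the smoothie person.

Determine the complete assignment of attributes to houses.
Solution:

House | Job | Color | Pet | Drink | Hobby
-----------------------------------------
  1   | nurse | black | parrot | soda | reading
  2   | writer | white | dog | coffee | painting
  3   | pilot | orange | cat | smoothie | hiking
  4   | chef | gray | rabbit | tea | gardening
  5   | plumber | brown | hamster | juice | cooking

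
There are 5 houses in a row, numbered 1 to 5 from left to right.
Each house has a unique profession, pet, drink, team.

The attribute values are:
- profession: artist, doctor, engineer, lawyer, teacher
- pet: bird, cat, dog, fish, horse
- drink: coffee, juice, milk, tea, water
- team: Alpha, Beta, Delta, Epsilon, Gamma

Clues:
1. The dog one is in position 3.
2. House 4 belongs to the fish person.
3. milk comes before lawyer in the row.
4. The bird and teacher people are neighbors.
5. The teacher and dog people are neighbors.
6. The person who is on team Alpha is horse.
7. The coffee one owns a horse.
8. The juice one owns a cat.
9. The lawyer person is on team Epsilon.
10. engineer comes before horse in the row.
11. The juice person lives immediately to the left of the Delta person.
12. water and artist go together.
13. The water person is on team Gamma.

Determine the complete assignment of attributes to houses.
Solution:

House | Profession | Pet | Drink | Team
---------------------------------------
  1   | artist | bird | water | Gamma
  2   | teacher | cat | juice | Beta
  3   | engineer | dog | milk | Delta
  4   | lawyer | fish | tea | Epsilon
  5   | doctor | horse | coffee | Alpha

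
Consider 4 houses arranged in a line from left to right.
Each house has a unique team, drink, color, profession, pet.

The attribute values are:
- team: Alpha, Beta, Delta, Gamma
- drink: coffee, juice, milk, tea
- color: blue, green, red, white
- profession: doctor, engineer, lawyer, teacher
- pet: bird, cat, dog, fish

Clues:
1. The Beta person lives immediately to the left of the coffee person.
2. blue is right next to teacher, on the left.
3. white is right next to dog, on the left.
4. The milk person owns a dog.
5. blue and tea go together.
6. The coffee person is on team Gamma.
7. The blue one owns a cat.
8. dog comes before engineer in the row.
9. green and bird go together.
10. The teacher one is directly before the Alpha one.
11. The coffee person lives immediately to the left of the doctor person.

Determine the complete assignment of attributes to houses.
Solution:

House | Team | Drink | Color | Profession | Pet
-----------------------------------------------
  1   | Beta | tea | blue | lawyer | cat
  2   | Gamma | coffee | white | teacher | fish
  3   | Alpha | milk | red | doctor | dog
  4   | Delta | juice | green | engineer | bird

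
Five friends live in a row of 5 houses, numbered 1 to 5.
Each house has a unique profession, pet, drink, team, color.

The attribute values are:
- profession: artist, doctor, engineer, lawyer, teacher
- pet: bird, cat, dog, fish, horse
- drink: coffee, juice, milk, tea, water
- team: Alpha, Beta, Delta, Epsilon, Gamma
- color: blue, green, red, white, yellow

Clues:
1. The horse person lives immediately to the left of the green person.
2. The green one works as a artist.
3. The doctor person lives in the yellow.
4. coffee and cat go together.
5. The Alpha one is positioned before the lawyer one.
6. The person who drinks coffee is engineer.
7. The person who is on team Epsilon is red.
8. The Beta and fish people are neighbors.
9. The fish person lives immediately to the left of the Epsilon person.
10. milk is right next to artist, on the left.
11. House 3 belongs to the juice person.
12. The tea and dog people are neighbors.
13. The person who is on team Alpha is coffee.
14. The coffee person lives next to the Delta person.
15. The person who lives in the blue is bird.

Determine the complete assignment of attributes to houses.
Solution:

House | Profession | Pet | Drink | Team | Color
-----------------------------------------------
  1   | doctor | horse | milk | Beta | yellow
  2   | artist | fish | tea | Gamma | green
  3   | teacher | dog | juice | Epsilon | red
  4   | engineer | cat | coffee | Alpha | white
  5   | lawyer | bird | water | Delta | blue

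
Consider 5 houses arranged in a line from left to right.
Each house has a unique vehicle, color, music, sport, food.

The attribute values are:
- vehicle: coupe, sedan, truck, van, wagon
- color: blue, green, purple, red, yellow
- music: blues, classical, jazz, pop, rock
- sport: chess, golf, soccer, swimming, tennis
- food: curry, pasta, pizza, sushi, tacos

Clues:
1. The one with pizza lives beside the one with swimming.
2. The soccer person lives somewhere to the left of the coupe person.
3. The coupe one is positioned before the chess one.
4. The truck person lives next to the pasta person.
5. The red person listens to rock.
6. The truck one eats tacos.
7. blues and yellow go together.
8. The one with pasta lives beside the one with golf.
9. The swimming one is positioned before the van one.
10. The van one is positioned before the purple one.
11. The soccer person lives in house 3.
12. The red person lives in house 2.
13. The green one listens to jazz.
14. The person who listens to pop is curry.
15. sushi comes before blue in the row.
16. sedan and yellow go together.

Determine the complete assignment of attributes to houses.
Solution:

House | Vehicle | Color | Music | Sport | Food
----------------------------------------------
  1   | sedan | yellow | blues | tennis | pizza
  2   | truck | red | rock | swimming | tacos
  3   | van | green | jazz | soccer | pasta
  4   | coupe | purple | classical | golf | sushi
  5   | wagon | blue | pop | chess | curry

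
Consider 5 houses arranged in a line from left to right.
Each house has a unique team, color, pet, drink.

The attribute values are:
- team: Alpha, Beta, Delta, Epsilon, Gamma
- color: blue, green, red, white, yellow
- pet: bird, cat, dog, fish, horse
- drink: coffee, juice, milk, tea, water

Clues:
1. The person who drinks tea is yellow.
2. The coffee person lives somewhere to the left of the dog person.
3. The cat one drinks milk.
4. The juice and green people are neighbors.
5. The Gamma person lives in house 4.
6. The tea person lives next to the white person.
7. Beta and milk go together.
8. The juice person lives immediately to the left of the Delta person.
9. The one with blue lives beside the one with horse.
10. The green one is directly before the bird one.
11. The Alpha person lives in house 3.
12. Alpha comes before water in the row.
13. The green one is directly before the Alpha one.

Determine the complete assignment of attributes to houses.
Solution:

House | Team | Color | Pet | Drink
----------------------------------
  1   | Epsilon | blue | fish | juice
  2   | Delta | green | horse | coffee
  3   | Alpha | yellow | bird | tea
  4   | Gamma | white | dog | water
  5   | Beta | red | cat | milk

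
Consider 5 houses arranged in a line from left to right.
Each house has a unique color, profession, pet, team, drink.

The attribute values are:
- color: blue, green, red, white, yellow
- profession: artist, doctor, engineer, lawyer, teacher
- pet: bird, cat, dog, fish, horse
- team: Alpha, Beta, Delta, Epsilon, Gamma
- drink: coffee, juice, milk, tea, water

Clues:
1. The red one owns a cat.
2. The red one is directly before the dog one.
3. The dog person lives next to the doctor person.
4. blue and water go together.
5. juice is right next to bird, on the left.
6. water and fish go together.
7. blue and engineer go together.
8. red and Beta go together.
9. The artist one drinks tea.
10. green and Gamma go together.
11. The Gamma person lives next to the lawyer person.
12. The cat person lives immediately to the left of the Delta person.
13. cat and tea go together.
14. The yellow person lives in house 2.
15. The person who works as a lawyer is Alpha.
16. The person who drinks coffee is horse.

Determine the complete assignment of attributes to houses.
Solution:

House | Color | Profession | Pet | Team | Drink
-----------------------------------------------
  1   | red | artist | cat | Beta | tea
  2   | yellow | teacher | dog | Delta | juice
  3   | green | doctor | bird | Gamma | milk
  4   | white | lawyer | horse | Alpha | coffee
  5   | blue | engineer | fish | Epsilon | water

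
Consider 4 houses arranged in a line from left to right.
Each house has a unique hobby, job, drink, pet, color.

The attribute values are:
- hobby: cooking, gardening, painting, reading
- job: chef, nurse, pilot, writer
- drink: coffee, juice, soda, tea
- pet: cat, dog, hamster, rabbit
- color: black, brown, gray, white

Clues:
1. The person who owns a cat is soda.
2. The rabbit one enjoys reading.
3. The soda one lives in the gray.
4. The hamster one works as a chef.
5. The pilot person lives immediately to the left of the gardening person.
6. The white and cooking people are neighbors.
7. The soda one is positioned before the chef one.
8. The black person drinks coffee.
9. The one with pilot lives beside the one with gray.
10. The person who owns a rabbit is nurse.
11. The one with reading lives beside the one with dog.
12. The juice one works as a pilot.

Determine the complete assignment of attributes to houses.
Solution:

House | Hobby | Job | Drink | Pet | Color
-----------------------------------------
  1   | reading | nurse | tea | rabbit | white
  2   | cooking | pilot | juice | dog | brown
  3   | gardening | writer | soda | cat | gray
  4   | painting | chef | coffee | hamster | black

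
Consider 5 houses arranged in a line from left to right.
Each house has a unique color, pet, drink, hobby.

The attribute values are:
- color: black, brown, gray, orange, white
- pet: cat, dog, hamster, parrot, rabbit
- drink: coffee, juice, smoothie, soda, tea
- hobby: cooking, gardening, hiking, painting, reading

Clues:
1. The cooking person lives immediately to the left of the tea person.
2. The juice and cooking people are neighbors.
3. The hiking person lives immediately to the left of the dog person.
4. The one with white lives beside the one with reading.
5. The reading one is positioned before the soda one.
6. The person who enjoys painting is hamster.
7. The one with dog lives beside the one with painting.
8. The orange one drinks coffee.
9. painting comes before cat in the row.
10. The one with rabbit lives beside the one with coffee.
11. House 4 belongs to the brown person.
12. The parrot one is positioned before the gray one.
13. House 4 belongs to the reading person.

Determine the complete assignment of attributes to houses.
Solution:

House | Color | Pet | Drink | Hobby
-----------------------------------
  1   | black | rabbit | juice | hiking
  2   | orange | dog | coffee | cooking
  3   | white | hamster | tea | painting
  4   | brown | parrot | smoothie | reading
  5   | gray | cat | soda | gardening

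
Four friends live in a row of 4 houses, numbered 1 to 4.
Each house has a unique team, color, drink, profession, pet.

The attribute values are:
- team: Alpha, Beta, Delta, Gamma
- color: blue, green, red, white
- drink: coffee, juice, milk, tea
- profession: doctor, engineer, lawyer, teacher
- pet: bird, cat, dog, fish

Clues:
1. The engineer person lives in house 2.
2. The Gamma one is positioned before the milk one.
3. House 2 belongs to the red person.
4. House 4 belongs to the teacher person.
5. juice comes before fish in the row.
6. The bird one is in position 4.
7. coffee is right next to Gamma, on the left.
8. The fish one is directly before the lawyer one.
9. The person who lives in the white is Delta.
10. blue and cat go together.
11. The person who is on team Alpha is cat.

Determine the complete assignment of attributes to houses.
Solution:

House | Team | Color | Drink | Profession | Pet
-----------------------------------------------
  1   | Alpha | blue | juice | doctor | cat
  2   | Beta | red | coffee | engineer | fish
  3   | Gamma | green | tea | lawyer | dog
  4   | Delta | white | milk | teacher | bird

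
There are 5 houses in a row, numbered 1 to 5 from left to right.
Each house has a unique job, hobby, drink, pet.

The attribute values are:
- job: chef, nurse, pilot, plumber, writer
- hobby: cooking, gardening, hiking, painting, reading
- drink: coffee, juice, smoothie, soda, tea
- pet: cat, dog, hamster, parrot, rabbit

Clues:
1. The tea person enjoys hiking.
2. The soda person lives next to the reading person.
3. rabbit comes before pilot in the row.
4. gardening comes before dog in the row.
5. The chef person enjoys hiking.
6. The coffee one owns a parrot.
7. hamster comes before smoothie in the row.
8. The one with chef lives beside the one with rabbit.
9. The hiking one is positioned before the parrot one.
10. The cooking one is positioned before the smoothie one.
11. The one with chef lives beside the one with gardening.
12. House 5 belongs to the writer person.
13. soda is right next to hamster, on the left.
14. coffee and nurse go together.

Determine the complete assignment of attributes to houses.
Solution:

House | Job | Hobby | Drink | Pet
---------------------------------
  1   | chef | hiking | tea | cat
  2   | plumber | gardening | soda | rabbit
  3   | pilot | reading | juice | hamster
  4   | nurse | cooking | coffee | parrot
  5   | writer | painting | smoothie | dog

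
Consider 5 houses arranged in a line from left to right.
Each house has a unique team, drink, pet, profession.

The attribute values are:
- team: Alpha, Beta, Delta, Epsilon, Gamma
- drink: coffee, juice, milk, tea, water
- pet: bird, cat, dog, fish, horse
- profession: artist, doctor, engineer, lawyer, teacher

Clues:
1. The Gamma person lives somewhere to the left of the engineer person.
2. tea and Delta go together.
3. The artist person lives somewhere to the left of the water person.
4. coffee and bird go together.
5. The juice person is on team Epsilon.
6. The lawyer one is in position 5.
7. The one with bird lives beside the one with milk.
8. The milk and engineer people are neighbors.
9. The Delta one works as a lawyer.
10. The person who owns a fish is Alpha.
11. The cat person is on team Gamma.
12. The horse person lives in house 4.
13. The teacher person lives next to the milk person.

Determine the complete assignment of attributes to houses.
Solution:

House | Team | Drink | Pet | Profession
---------------------------------------
  1   | Beta | coffee | bird | teacher
  2   | Gamma | milk | cat | artist
  3   | Alpha | water | fish | engineer
  4   | Epsilon | juice | horse | doctor
  5   | Delta | tea | dog | lawyer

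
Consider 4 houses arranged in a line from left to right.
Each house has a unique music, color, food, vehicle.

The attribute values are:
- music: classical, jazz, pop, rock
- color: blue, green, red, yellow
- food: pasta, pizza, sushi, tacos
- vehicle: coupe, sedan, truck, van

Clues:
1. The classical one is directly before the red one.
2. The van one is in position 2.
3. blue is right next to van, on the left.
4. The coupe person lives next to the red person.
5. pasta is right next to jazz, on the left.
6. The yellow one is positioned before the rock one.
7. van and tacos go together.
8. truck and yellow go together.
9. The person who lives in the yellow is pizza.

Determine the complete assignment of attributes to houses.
Solution:

House | Music | Color | Food | Vehicle
--------------------------------------
  1   | classical | blue | pasta | coupe
  2   | jazz | red | tacos | van
  3   | pop | yellow | pizza | truck
  4   | rock | green | sushi | sedan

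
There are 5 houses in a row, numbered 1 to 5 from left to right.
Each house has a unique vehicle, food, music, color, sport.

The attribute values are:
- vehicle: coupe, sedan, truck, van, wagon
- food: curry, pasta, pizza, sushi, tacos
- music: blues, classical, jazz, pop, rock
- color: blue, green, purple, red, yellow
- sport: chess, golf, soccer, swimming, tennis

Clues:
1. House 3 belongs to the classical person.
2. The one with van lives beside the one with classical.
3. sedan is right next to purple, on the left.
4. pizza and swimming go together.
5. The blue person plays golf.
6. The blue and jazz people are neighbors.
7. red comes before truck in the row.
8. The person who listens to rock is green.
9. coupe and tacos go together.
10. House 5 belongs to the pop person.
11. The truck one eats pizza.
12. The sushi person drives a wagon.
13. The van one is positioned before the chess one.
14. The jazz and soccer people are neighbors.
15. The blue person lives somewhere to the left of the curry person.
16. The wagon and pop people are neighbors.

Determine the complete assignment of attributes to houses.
Solution:

House | Vehicle | Food | Music | Color | Sport
----------------------------------------------
  1   | sedan | pasta | blues | blue | golf
  2   | van | curry | jazz | purple | tennis
  3   | coupe | tacos | classical | red | soccer
  4   | wagon | sushi | rock | green | chess
  5   | truck | pizza | pop | yellow | swimming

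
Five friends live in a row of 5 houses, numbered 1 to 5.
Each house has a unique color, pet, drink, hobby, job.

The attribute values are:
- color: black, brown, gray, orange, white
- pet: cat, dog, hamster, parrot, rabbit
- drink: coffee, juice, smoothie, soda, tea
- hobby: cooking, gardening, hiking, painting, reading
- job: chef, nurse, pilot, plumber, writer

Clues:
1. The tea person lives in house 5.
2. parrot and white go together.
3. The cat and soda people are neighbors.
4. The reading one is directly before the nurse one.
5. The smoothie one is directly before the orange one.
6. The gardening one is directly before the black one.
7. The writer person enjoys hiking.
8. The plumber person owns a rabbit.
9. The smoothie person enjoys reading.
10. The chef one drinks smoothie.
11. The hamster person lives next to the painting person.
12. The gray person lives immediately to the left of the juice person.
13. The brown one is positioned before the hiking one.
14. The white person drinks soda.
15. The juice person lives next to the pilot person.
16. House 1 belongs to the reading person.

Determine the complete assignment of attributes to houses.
Solution:

House | Color | Pet | Drink | Hobby | Job
-----------------------------------------
  1   | gray | hamster | smoothie | reading | chef
  2   | orange | cat | juice | painting | nurse
  3   | white | parrot | soda | cooking | pilot
  4   | brown | rabbit | coffee | gardening | plumber
  5   | black | dog | tea | hiking | writer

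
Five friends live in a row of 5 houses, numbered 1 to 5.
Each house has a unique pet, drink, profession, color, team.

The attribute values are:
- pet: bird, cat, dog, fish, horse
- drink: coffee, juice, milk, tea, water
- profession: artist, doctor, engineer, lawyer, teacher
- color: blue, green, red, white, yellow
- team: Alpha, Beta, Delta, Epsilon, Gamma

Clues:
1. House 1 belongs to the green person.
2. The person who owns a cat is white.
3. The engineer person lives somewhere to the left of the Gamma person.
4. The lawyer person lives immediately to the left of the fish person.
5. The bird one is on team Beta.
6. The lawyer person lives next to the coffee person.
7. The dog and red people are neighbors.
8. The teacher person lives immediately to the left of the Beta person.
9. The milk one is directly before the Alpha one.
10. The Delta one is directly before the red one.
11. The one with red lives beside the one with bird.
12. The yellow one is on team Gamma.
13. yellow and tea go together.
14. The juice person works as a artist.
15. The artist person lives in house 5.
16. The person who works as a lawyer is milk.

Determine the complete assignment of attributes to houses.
Solution:

House | Pet | Drink | Profession | Color | Team
-----------------------------------------------
  1   | dog | milk | lawyer | green | Delta
  2   | fish | coffee | teacher | red | Alpha
  3   | bird | water | engineer | blue | Beta
  4   | horse | tea | doctor | yellow | Gamma
  5   | cat | juice | artist | white | Epsilon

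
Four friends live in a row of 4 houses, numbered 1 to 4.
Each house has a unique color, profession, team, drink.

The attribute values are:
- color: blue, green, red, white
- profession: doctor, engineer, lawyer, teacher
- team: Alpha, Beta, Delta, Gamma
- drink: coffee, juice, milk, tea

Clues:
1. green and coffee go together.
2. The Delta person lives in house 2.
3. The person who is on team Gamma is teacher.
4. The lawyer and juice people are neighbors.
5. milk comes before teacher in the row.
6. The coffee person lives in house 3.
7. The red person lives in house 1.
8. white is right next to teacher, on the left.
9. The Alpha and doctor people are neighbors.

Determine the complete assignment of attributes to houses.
Solution:

House | Color | Profession | Team | Drink
-----------------------------------------
  1   | red | lawyer | Alpha | milk
  2   | white | doctor | Delta | juice
  3   | green | teacher | Gamma | coffee
  4   | blue | engineer | Beta | tea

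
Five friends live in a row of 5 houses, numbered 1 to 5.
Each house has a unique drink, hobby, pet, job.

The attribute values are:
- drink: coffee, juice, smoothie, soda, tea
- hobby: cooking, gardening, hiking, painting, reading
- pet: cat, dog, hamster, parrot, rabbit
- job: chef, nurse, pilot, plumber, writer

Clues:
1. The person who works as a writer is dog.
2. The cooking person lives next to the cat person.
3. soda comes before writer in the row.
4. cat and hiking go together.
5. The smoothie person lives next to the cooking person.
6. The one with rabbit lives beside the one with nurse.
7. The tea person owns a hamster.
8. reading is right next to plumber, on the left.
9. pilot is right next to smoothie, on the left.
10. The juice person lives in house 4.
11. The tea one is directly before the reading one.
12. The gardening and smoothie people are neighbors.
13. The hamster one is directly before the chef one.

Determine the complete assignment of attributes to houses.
Solution:

House | Drink | Hobby | Pet | Job
---------------------------------
  1   | tea | gardening | hamster | pilot
  2   | smoothie | reading | parrot | chef
  3   | soda | cooking | rabbit | plumber
  4   | juice | hiking | cat | nurse
  5   | coffee | painting | dog | writer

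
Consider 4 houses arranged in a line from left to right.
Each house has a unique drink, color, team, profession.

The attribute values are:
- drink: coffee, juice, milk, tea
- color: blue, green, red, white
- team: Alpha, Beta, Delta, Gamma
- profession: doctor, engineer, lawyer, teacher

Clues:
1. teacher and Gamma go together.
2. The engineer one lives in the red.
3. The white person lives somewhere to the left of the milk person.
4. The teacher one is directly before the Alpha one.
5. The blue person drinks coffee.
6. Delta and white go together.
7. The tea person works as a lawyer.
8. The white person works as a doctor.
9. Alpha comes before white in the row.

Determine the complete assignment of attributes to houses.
Solution:

House | Drink | Color | Team | Profession
-----------------------------------------
  1   | coffee | blue | Gamma | teacher
  2   | tea | green | Alpha | lawyer
  3   | juice | white | Delta | doctor
  4   | milk | red | Beta | engineer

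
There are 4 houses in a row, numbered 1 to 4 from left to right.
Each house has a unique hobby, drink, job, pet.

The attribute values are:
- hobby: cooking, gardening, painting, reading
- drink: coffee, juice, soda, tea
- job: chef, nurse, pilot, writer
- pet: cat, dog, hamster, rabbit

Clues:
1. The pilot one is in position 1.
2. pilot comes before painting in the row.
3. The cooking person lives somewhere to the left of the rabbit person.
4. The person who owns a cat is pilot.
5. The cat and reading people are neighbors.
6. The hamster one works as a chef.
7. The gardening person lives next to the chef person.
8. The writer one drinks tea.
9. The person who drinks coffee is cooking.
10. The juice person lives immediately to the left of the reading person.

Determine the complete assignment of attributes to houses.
Solution:

House | Hobby | Drink | Job | Pet
---------------------------------
  1   | gardening | juice | pilot | cat
  2   | reading | soda | chef | hamster
  3   | cooking | coffee | nurse | dog
  4   | painting | tea | writer | rabbit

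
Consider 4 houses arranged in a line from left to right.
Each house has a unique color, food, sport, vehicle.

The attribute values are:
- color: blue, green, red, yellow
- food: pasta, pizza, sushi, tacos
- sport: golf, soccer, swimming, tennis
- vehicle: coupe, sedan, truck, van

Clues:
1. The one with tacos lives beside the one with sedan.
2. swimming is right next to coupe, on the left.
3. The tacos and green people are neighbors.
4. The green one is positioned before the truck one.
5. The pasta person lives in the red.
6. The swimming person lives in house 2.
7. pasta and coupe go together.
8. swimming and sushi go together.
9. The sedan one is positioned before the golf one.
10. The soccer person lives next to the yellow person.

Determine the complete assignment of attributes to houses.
Solution:

House | Color | Food | Sport | Vehicle
--------------------------------------
  1   | blue | tacos | tennis | van
  2   | green | sushi | swimming | sedan
  3   | red | pasta | soccer | coupe
  4   | yellow | pizza | golf | truck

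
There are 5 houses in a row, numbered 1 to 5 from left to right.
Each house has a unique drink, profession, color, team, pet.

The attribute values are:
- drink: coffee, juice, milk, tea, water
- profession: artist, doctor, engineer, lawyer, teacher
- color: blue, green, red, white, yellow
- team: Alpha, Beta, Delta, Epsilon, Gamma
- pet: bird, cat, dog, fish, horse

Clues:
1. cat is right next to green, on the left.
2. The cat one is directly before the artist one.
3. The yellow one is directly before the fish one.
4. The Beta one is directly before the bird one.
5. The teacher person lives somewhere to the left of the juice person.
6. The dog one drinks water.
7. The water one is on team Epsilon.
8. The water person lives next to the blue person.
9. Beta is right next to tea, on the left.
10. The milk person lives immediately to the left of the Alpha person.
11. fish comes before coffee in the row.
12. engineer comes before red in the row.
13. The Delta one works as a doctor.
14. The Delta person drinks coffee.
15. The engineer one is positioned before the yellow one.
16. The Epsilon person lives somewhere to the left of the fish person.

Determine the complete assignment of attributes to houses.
Solution:

House | Drink | Profession | Color | Team | Pet
-----------------------------------------------
  1   | milk | engineer | white | Beta | cat
  2   | tea | artist | green | Alpha | bird
  3   | water | teacher | yellow | Epsilon | dog
  4   | juice | lawyer | blue | Gamma | fish
  5   | coffee | doctor | red | Delta | horse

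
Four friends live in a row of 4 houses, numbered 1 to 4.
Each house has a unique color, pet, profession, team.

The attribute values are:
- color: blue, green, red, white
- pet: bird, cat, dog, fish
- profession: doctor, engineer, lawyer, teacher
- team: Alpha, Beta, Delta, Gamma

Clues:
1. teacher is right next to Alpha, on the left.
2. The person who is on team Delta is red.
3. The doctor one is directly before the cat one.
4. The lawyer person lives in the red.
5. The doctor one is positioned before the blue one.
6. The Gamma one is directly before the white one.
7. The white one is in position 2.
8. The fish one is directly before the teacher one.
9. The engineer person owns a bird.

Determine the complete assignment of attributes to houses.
Solution:

House | Color | Pet | Profession | Team
---------------------------------------
  1   | green | fish | doctor | Gamma
  2   | white | cat | teacher | Beta
  3   | blue | bird | engineer | Alpha
  4   | red | dog | lawyer | Delta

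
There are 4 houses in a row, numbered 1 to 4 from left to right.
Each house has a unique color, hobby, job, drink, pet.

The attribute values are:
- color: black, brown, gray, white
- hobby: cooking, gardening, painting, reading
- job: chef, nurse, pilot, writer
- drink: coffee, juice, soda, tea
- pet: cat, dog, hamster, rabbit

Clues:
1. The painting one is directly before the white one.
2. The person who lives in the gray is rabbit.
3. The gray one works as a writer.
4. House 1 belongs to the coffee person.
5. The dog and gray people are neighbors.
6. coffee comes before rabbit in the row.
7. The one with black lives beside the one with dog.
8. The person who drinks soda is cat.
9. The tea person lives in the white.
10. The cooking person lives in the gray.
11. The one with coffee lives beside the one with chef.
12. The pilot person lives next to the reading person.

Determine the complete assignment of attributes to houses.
Solution:

House | Color | Hobby | Job | Drink | Pet
-----------------------------------------
  1   | black | painting | pilot | coffee | hamster
  2   | white | reading | chef | tea | dog
  3   | gray | cooking | writer | juice | rabbit
  4   | brown | gardening | nurse | soda | cat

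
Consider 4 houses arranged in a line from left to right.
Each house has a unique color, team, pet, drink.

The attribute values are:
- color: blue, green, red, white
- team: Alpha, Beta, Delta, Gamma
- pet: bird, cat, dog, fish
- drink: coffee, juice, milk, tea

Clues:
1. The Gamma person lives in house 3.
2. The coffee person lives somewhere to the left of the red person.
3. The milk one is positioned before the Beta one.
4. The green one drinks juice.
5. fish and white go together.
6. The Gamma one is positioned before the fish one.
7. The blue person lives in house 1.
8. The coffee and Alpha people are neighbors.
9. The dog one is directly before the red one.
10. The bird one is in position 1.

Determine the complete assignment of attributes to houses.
Solution:

House | Color | Team | Pet | Drink
----------------------------------
  1   | blue | Delta | bird | coffee
  2   | green | Alpha | dog | juice
  3   | red | Gamma | cat | milk
  4   | white | Beta | fish | tea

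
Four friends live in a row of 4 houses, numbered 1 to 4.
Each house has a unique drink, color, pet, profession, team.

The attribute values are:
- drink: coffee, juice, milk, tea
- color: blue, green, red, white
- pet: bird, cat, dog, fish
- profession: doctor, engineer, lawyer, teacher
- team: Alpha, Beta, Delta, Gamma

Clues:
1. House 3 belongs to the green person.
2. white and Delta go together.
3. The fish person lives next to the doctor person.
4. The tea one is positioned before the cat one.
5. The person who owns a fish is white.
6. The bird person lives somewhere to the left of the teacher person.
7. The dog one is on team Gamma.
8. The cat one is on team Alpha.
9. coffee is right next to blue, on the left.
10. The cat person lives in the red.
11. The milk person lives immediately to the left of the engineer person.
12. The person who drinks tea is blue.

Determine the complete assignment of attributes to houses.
Solution:

House | Drink | Color | Pet | Profession | Team
-----------------------------------------------
  1   | coffee | white | fish | lawyer | Delta
  2   | tea | blue | bird | doctor | Beta
  3   | milk | green | dog | teacher | Gamma
  4   | juice | red | cat | engineer | Alpha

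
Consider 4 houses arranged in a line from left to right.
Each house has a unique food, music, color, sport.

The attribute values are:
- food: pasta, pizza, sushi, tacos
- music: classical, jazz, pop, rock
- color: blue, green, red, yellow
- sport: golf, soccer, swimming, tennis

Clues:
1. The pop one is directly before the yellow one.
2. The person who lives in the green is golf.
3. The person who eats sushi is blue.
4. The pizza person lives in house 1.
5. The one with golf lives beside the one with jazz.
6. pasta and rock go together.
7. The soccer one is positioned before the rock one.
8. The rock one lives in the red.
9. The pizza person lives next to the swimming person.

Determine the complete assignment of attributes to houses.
Solution:

House | Food | Music | Color | Sport
------------------------------------
  1   | pizza | pop | green | golf
  2   | tacos | jazz | yellow | swimming
  3   | sushi | classical | blue | soccer
  4   | pasta | rock | red | tennis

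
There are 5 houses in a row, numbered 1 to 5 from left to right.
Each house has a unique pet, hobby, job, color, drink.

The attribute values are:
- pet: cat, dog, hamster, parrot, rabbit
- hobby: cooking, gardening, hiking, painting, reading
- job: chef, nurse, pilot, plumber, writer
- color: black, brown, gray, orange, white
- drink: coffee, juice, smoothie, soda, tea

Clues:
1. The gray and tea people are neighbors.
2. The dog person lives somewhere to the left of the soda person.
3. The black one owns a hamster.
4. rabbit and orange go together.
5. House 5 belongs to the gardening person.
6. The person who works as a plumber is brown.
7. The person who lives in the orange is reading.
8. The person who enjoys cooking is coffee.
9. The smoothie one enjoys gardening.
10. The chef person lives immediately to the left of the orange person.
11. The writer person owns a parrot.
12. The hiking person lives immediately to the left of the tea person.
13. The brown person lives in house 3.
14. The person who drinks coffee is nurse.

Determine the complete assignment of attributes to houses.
Solution:

House | Pet | Hobby | Job | Color | Drink
-----------------------------------------
  1   | dog | hiking | chef | gray | juice
  2   | rabbit | reading | pilot | orange | tea
  3   | cat | painting | plumber | brown | soda
  4   | hamster | cooking | nurse | black | coffee
  5   | parrot | gardening | writer | white | smoothie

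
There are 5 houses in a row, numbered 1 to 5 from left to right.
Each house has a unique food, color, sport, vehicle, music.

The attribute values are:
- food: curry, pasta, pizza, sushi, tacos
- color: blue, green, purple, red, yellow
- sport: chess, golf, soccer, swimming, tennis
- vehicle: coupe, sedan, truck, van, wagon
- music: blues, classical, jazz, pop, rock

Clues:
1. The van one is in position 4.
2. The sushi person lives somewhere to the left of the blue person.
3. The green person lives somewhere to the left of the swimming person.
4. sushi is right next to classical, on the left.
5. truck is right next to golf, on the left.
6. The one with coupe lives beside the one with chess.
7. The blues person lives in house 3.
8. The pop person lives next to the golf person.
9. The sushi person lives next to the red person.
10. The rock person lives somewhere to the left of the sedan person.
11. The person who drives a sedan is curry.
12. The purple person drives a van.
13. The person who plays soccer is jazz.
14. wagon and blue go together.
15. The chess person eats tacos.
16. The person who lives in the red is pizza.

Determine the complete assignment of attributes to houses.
Solution:

House | Food | Color | Sport | Vehicle | Music
----------------------------------------------
  1   | sushi | green | tennis | truck | pop
  2   | pizza | red | golf | coupe | classical
  3   | tacos | blue | chess | wagon | blues
  4   | pasta | purple | swimming | van | rock
  5   | curry | yellow | soccer | sedan | jazz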